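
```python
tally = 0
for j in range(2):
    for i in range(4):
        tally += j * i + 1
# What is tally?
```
Trace:
  tally=0
  tally=1, j=0, i=0
  tally=2, j=0, i=1
  tally=3, j=0, i=2
  tally=4, j=0, i=3
  tally=5, j=1, i=0
  tally=7, j=1, i=1
  tally=10, j=1, i=2
  tally=14, j=1, i=3

Final answer: 14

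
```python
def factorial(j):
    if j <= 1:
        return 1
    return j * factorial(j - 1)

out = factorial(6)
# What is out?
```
Call trace:
factorial(j=6)
  factorial(j=5)
    factorial(j=4)
      factorial(j=3)
        factorial(j=2)
          factorial(j=1)
          -> return 1
        -> return 2
      -> return 6
    -> return 24
  -> return 120
-> return 720

Final answer: 720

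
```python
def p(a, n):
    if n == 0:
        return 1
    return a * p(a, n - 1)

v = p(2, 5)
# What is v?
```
Call trace:
p(a=2, n=5)
  p(a=2, n=4)
    p(a=2, n=3)
      p(a=2, n=2)
        p(a=2, n=1)
          p(a=2, n=0)
          -> return 1
        -> return 2
      -> return 4
    -> return 8
  -> return 16
-> return 32

Final answer: 32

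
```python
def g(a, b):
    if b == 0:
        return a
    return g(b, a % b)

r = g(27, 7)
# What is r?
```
Call trace:
g(a=27, b=7)
  g(a=7, b=6)
    g(a=6, b=1)
      g(a=1, b=0)
      -> return 1
    -> return 1
  -> return 1
-> return 1

Final answer: 1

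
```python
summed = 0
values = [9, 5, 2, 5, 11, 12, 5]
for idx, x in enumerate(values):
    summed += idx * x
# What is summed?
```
Trace:
  summed=0
  summed=0, idx=0, x=9
  summed=5, idx=1, x=5
  summed=9, idx=2, x=2
  summed=24, idx=3, x=5
  summed=68, idx=4, x=11
  summed=128, idx=5, x=12
  summed=158, idx=6, x=5

Final answer: 158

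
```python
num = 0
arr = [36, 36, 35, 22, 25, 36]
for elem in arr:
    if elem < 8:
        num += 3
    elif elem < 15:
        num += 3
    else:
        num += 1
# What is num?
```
Trace:
  num=0
  num=1, elem=36
  num=2, elem=36
  num=3, elem=35
  num=4, elem=22
  num=5, elem=25
  num=6, elem=36

Final answer: 6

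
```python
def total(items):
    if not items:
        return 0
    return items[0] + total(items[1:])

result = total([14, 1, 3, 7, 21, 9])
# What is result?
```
Call trace:
total(items=[14, 1, 3, 7, 21, 9])
  total(items=[1, 3, 7, 21, 9])
    total(items=[3, 7, 21, 9])
      total(items=[7, 21, 9])
        total(items=[21, 9])
          total(items=[9])
            total(items=[])
            -> return 0
          -> return 9
        -> return 30
      -> return 37
    -> return 40
  -> return 41
-> return 55

Final answer: 55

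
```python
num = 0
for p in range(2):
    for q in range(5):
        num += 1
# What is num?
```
Trace:
  num=0
  num=1, p=0, q=0
  num=2, p=0, q=1
  num=3, p=0, q=2
  num=4, p=0, q=3
  num=5, p=0, q=4
  num=6, p=1, q=0
  num=7, p=1, q=1
  num=8, p=1, q=2
  num=9, p=1, q=3
  num=10, p=1, q=4

Final answer: 10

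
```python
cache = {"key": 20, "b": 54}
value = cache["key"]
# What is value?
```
Trace:
  cache={'key': 20, 'b': 54}
  cache={'key': 20, 'b': 54}, value=20

Final answer: 20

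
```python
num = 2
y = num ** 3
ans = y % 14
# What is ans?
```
Trace:
  num=2
  num=2, y=8
  num=2, y=8, ans=8

Final answer: 8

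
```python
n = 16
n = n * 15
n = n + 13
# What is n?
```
Trace:
  n=16
  n=240
  n=253

Final answer: 253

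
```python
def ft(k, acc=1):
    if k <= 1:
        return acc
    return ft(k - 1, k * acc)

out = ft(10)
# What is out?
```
Call trace:
ft(k=10, acc=1)
  ft(k=9, acc=10)
    ft(k=8, acc=90)
      ft(k=7, acc=720)
        ft(k=6, acc=5040)
          ft(k=5, acc=30240)
            ft(k=4, acc=151200)
              ft(k=3, acc=604800)
                ft(k=2, acc=1814400)
                  ft(k=1, acc=3628800)
                  -> return 3628800
                -> return 3628800
              -> return 3628800
            -> return 3628800
          -> return 3628800
        -> return 3628800
      -> return 3628800
    -> return 3628800
  -> return 3628800
-> return 3628800

Final answer: 3628800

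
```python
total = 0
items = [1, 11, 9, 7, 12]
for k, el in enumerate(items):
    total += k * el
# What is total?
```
Trace:
  total=0
  total=0, k=0, el=1
  total=11, k=1, el=11
  total=29, k=2, el=9
  total=50, k=3, el=7
  total=98, k=4, el=12

Final answer: 98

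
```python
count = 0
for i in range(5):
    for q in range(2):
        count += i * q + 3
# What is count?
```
Trace:
  count=0
  count=3, i=0, q=0
  count=6, i=0, q=1
  count=9, i=1, q=0
  count=13, i=1, q=1
  count=16, i=2, q=0
  count=21, i=2, q=1
  count=24, i=3, q=0
  count=30, i=3, q=1
  count=33, i=4, q=0
  count=40, i=4, q=1

Final answer: 40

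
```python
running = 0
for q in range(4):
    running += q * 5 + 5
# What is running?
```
Trace:
  running=0
  running=5, q=0
  running=15, q=1
  running=30, q=2
  running=50, q=3

Final answer: 50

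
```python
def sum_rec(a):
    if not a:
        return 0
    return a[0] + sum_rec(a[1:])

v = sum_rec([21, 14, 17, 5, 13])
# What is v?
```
Call trace:
sum_rec(a=[21, 14, 17, 5, 13])
  sum_rec(a=[14, 17, 5, 13])
    sum_rec(a=[17, 5, 13])
      sum_rec(a=[5, 13])
        sum_rec(a=[13])
          sum_rec(a=[])
          -> return 0
        -> return 13
      -> return 18
    -> return 35
  -> return 49
-> return 70

Final answer: 70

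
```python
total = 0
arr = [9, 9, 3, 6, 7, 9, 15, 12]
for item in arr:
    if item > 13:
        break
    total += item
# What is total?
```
Trace:
  total=0
  total=9, item=9
  total=18, item=9
  total=21, item=3
  total=27, item=6
  total=34, item=7
  total=43, item=9
  total=43, item=15

Final answer: 43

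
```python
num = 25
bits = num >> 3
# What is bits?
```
Trace:
  num=25
  num=25, bits=3

Final answer: 3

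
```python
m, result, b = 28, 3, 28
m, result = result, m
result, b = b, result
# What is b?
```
Trace:
  m=28, result=3, b=28
  m=3, result=28, b=28
  m=3, result=28, b=28

Final answer: 28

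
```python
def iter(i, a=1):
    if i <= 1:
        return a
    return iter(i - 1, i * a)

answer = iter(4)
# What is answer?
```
Call trace:
iter(i=4, a=1)
  iter(i=3, a=4)
    iter(i=2, a=12)
      iter(i=1, a=24)
      -> return 24
    -> return 24
  -> return 24
-> return 24

Final answer: 24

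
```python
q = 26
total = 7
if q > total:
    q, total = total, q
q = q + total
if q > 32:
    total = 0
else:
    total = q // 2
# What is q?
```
Trace:
  q=26
  q=26, total=7
  q=7, total=26
  q=33, total=26
  q=33, total=0

Final answer: 33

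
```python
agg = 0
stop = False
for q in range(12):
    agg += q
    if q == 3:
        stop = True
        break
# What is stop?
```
Trace:
  agg=0
  agg=0, stop=False
  agg=0, stop=False, q=0
  agg=1, stop=False, q=1
  agg=3, stop=False, q=2
  agg=6, stop=True, q=3

Final answer: True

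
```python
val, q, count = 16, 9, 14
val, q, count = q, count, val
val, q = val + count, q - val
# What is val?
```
Trace:
  val=16, q=9, count=14
  val=9, q=14, count=16
  val=25, q=5, count=16

Final answer: 25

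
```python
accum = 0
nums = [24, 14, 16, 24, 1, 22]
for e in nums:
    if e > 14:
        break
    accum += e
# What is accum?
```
Trace:
  accum=0
  accum=0, e=24

Final answer: 0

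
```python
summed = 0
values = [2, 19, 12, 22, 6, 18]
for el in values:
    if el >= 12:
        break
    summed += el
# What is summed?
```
Trace:
  summed=0
  summed=2, el=2
  summed=2, el=19

Final answer: 2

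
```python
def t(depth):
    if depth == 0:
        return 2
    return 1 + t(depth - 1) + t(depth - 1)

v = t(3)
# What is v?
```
Call trace (a repeated sub-call is expanded the first time; later identical calls just restate its return value):
t(depth=3)
  t(depth=2)
    t(depth=1)
      t(depth=0)
      -> return 2
      t(depth=0)
      -> return 2
    -> return 5
    t(depth=1) -> return 5  (same call as traced above)
  -> return 11
  t(depth=2) -> return 11  (same call as traced above)
-> return 23

Final answer: 23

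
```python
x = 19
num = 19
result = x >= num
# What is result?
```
Trace:
  x=19
  x=19, num=19
  x=19, num=19, result=True

Final answer: True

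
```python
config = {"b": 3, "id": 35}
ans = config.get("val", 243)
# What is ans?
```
Trace:
  config={'b': 3, 'id': 35}
  config={'b': 3, 'id': 35}, ans=243

Final answer: 243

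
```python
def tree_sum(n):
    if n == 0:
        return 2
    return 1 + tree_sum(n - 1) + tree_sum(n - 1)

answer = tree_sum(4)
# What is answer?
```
Call trace (a repeated sub-call is expanded the first time; later identical calls just restate its return value):
tree_sum(n=4)
  tree_sum(n=3)
    tree_sum(n=2)
      tree_sum(n=1)
        tree_sum(n=0)
        -> return 2
        tree_sum(n=0)
        -> return 2
      -> return 5
      tree_sum(n=1) -> return 5  (same call as traced above)
    -> return 11
    tree_sum(n=2) -> return 11  (same call as traced above)
  -> return 23
  tree_sum(n=3) -> return 23  (same call as traced above)
-> return 47

Final answer: 47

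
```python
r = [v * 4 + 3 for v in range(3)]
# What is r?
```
Trace:
  v=0
  v=1
  v=2
  r=[3, 7, 11]

Final answer: [3, 7, 11]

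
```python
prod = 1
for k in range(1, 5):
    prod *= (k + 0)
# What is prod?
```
Trace:
  prod=1
  prod=1, k=1
  prod=2, k=2
  prod=6, k=3
  prod=24, k=4

Final answer: 24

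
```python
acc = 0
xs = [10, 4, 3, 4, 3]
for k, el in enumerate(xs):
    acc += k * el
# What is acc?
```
Trace:
  acc=0
  acc=0, k=0, el=10
  acc=4, k=1, el=4
  acc=10, k=2, el=3
  acc=22, k=3, el=4
  acc=34, k=4, el=3

Final answer: 34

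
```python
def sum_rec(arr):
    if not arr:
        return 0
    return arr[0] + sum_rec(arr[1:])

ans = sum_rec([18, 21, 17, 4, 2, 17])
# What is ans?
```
Call trace:
sum_rec(arr=[18, 21, 17, 4, 2, 17])
  sum_rec(arr=[21, 17, 4, 2, 17])
    sum_rec(arr=[17, 4, 2, 17])
      sum_rec(arr=[4, 2, 17])
        sum_rec(arr=[2, 17])
          sum_rec(arr=[17])
            sum_rec(arr=[])
            -> return 0
          -> return 17
        -> return 19
      -> return 23
    -> return 40
  -> return 61
-> return 79

Final answer: 79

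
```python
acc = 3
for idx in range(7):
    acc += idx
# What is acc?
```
Trace:
  acc=3
  acc=3, idx=0
  acc=4, idx=1
  acc=6, idx=2
  acc=9, idx=3
  acc=13, idx=4
  acc=18, idx=5
  acc=24, idx=6

Final answer: 24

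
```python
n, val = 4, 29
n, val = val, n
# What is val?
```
Trace:
  n=4, val=29
  n=29, val=4

Final answer: 4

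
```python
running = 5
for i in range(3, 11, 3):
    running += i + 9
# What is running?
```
Trace:
  running=5
  running=17, i=3
  running=32, i=6
  running=50, i=9

Final answer: 50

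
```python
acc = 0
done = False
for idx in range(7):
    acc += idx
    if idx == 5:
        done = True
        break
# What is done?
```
Trace:
  acc=0
  acc=0, done=False
  acc=0, done=False, idx=0
  acc=1, done=False, idx=1
  acc=3, done=False, idx=2
  acc=6, done=False, idx=3
  acc=10, done=False, idx=4
  acc=15, done=True, idx=5

Final answer: True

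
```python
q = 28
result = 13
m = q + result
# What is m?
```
Trace:
  q=28
  q=28, result=13
  q=28, result=13, m=41

Final answer: 41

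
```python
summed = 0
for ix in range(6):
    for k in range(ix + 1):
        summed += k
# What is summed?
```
Trace:
  summed=0
  summed=0, ix=0, k=0
  summed=0, ix=1, k=0
  summed=1, ix=1, k=1
  summed=1, ix=2, k=0
  summed=2, ix=2, k=1
  summed=4, ix=2, k=2
  summed=4, ix=3, k=0
  summed=5, ix=3, k=1
  summed=7, ix=3, k=2
  summed=10, ix=3, k=3
  summed=10, ix=4, k=0
  summed=11, ix=4, k=1
  summed=13, ix=4, k=2
  summed=16, ix=4, k=3
  summed=20, ix=4, k=4
  summed=20, ix=5, k=0
  summed=21, ix=5, k=1
  summed=23, ix=5, k=2
  summed=26, ix=5, k=3
  summed=30, ix=5, k=4
  summed=35, ix=5, k=5

Final answer: 35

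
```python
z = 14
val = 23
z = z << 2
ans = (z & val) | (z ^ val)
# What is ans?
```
Trace:
  z=14
  z=14, val=23
  z=56, val=23
  z=56, val=23, ans=63

Final answer: 63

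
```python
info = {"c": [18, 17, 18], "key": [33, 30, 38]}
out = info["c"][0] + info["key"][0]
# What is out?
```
Trace:
  info={'c': [18, 17, 18], 'key': [33, 30, 38]}
  info={'c': [18, 17, 18], 'key': [33, 30, 38]}, out=51

Final answer: 51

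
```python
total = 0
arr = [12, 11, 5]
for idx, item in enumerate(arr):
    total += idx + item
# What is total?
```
Trace:
  total=0
  total=12, idx=0, item=12
  total=24, idx=1, item=11
  total=31, idx=2, item=5

Final answer: 31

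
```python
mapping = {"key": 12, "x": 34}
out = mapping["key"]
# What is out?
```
Trace:
  mapping={'key': 12, 'x': 34}
  mapping={'key': 12, 'x': 34}, out=12

Final answer: 12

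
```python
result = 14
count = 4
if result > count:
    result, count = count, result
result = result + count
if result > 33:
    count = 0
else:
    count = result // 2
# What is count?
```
Trace:
  result=14
  result=14, count=4
  result=4, count=14
  result=18, count=14
  result=18, count=9

Final answer: 9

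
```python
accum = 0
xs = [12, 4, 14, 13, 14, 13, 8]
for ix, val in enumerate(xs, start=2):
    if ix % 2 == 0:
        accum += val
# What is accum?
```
Trace:
  accum=0
  accum=12, ix=2, val=12
  accum=12, ix=3, val=4
  accum=26, ix=4, val=14
  accum=26, ix=5, val=13
  accum=40, ix=6, val=14
  accum=40, ix=7, val=13
  accum=48, ix=8, val=8

Final answer: 48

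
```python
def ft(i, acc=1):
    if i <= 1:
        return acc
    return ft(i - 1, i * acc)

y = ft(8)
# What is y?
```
Call trace:
ft(i=8, acc=1)
  ft(i=7, acc=8)
    ft(i=6, acc=56)
      ft(i=5, acc=336)
        ft(i=4, acc=1680)
          ft(i=3, acc=6720)
            ft(i=2, acc=20160)
              ft(i=1, acc=40320)
              -> return 40320
            -> return 40320
          -> return 40320
        -> return 40320
      -> return 40320
    -> return 40320
  -> return 40320
-> return 40320

Final answer: 40320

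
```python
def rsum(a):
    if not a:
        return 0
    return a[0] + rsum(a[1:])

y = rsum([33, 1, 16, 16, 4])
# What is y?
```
Call trace:
rsum(a=[33, 1, 16, 16, 4])
  rsum(a=[1, 16, 16, 4])
    rsum(a=[16, 16, 4])
      rsum(a=[16, 4])
        rsum(a=[4])
          rsum(a=[])
          -> return 0
        -> return 4
      -> return 20
    -> return 36
  -> return 37
-> return 70

Final answer: 70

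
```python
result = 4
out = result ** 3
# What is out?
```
Trace:
  result=4
  result=4, out=64

Final answer: 64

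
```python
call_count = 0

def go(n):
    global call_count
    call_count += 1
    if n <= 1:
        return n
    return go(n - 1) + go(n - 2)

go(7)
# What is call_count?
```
Call trace (a repeated sub-call is expanded the first time; later identical calls just restate its return value):
go(n=7)
  go(n=6)
    go(n=5)
      go(n=4)
        go(n=3)
          go(n=2)
            go(n=1)
            -> return 1
            go(n=0)
            -> return 0
          -> return 1
          go(n=1)
          -> return 1
        -> return 2
        go(n=2) -> return 1  (same call as traced above)
      -> return 3
      go(n=3) -> return 2  (same call as traced above)
    -> return 5
    go(n=4) -> return 3  (same call as traced above)
  -> return 8
  go(n=5) -> return 5  (same call as traced above)
-> return 13

call_count is incremented once per call, so count the calls in each subtree. Let C(n) = number of calls made by go(n).
C(0) = C(1) = 1 (base case, no recursion); C(n) = 1 + C(n - 1) + C(n - 2) otherwise.
C(2) = 1 + C(1) + C(0) = 1 + 1 + 1 = 3
C(3) = 1 + C(2) + C(1) = 1 + 3 + 1 = 5
C(4) = 1 + C(3) + C(2) = 1 + 5 + 3 = 9
C(5) = 1 + C(4) + C(3) = 1 + 9 + 5 = 15
C(6) = 1 + C(5) + C(4) = 1 + 15 + 9 = 25
C(7) = 1 + C(6) + C(5) = 1 + 25 + 15 = 41
call_count = C(7) = 41

Final answer: 41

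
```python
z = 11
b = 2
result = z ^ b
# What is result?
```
Trace:
  z=11
  z=11, b=2
  z=11, b=2, result=9

Final answer: 9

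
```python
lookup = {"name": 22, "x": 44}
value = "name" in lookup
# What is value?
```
Trace:
  lookup={'name': 22, 'x': 44}
  lookup={'name': 22, 'x': 44}, value=True

Final answer: True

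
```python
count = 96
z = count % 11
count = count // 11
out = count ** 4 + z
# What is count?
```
Trace:
  count=96
  count=96, z=8
  count=8, z=8
  count=8, z=8, out=4104

Final answer: 8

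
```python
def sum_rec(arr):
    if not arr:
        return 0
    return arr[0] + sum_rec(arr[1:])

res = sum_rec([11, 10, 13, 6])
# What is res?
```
Call trace:
sum_rec(arr=[11, 10, 13, 6])
  sum_rec(arr=[10, 13, 6])
    sum_rec(arr=[13, 6])
      sum_rec(arr=[6])
        sum_rec(arr=[])
        -> return 0
      -> return 6
    -> return 19
  -> return 29
-> return 40

Final answer: 40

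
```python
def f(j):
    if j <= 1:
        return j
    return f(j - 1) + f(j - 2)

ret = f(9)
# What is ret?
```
Call trace (a repeated sub-call is expanded the first time; later identical calls just restate its return value):
f(j=9)
  f(j=8)
    f(j=7)
      f(j=6)
        f(j=5)
          f(j=4)
            f(j=3)
              f(j=2)
                f(j=1)
                -> return 1
                f(j=0)
                -> return 0
              -> return 1
              f(j=1)
              -> return 1
            -> return 2
            f(j=2) -> return 1  (same call as traced above)
          -> return 3
          f(j=3) -> return 2  (same call as traced above)
        -> return 5
        f(j=4) -> return 3  (same call as traced above)
      -> return 8
      f(j=5) -> return 5  (same call as traced above)
    -> return 13
    f(j=6) -> return 8  (same call as traced above)
  -> return 21
  f(j=7) -> return 13  (same call as traced above)
-> return 34

Final answer: 34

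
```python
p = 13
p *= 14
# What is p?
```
Trace:
  p=13
  p=182

Final answer: 182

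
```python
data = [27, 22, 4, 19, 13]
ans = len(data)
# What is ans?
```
Trace:
  data=[27, 22, 4, 19, 13]
  data=[27, 22, 4, 19, 13], ans=5

Final answer: 5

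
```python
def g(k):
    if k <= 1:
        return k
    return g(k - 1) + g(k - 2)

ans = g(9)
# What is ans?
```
Call trace (a repeated sub-call is expanded the first time; later identical calls just restate its return value):
g(k=9)
  g(k=8)
    g(k=7)
      g(k=6)
        g(k=5)
          g(k=4)
            g(k=3)
              g(k=2)
                g(k=1)
                -> return 1
                g(k=0)
                -> return 0
              -> return 1
              g(k=1)
              -> return 1
            -> return 2
            g(k=2) -> return 1  (same call as traced above)
          -> return 3
          g(k=3) -> return 2  (same call as traced above)
        -> return 5
        g(k=4) -> return 3  (same call as traced above)
      -> return 8
      g(k=5) -> return 5  (same call as traced above)
    -> return 13
    g(k=6) -> return 8  (same call as traced above)
  -> return 21
  g(k=7) -> return 13  (same call as traced above)
-> return 34

Final answer: 34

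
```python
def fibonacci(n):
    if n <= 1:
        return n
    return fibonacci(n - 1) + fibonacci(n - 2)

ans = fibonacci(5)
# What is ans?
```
Call trace (a repeated sub-call is expanded the first time; later identical calls just restate its return value):
fibonacci(n=5)
  fibonacci(n=4)
    fibonacci(n=3)
      fibonacci(n=2)
        fibonacci(n=1)
        -> return 1
        fibonacci(n=0)
        -> return 0
      -> return 1
      fibonacci(n=1)
      -> return 1
    -> return 2
    fibonacci(n=2) -> return 1  (same call as traced above)
  -> return 3
  fibonacci(n=3) -> return 2  (same call as traced above)
-> return 5

Final answer: 5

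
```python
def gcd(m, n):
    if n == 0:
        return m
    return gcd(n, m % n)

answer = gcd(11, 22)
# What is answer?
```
Call trace:
gcd(m=11, n=22)
  gcd(m=22, n=11)
    gcd(m=11, n=0)
    -> return 11
  -> return 11
-> return 11

Final answer: 11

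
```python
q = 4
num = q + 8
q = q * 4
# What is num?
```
Trace:
  q=4
  q=4, num=12
  q=16, num=12

Final answer: 12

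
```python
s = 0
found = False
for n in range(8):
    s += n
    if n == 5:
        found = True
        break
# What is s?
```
Trace:
  s=0
  s=0, found=False
  s=0, found=False, n=0
  s=1, found=False, n=1
  s=3, found=False, n=2
  s=6, found=False, n=3
  s=10, found=False, n=4
  s=15, found=True, n=5

Final answer: 15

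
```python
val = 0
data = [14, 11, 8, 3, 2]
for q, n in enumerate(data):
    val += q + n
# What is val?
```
Trace:
  val=0
  val=14, q=0, n=14
  val=26, q=1, n=11
  val=36, q=2, n=8
  val=42, q=3, n=3
  val=48, q=4, n=2

Final answer: 48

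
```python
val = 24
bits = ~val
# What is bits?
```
Trace:
  val=24
  val=24, bits=-25

Final answer: -25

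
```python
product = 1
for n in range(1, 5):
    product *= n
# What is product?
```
Trace:
  product=1
  product=1, n=1
  product=2, n=2
  product=6, n=3
  product=24, n=4

Final answer: 24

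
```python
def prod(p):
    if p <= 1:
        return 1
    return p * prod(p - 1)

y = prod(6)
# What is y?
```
Call trace:
prod(p=6)
  prod(p=5)
    prod(p=4)
      prod(p=3)
        prod(p=2)
          prod(p=1)
          -> return 1
        -> return 2
      -> return 6
    -> return 24
  -> return 120
-> return 720

Final answer: 720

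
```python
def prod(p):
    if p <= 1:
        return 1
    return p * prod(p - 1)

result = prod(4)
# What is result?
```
Call trace:
prod(p=4)
  prod(p=3)
    prod(p=2)
      prod(p=1)
      -> return 1
    -> return 2
  -> return 6
-> return 24

Final answer: 24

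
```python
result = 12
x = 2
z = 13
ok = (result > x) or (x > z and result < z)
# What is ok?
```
Trace:
  result=12
  result=12, x=2
  result=12, x=2, z=13
  result=12, x=2, z=13, ok=True

Final answer: True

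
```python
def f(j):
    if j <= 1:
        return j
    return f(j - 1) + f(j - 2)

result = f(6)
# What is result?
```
Call trace (a repeated sub-call is expanded the first time; later identical calls just restate its return value):
f(j=6)
  f(j=5)
    f(j=4)
      f(j=3)
        f(j=2)
          f(j=1)
          -> return 1
          f(j=0)
          -> return 0
        -> return 1
        f(j=1)
        -> return 1
      -> return 2
      f(j=2) -> return 1  (same call as traced above)
    -> return 3
    f(j=3) -> return 2  (same call as traced above)
  -> return 5
  f(j=4) -> return 3  (same call as traced above)
-> return 8

Final answer: 8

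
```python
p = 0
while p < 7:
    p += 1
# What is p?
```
Trace:
  p=0
  p=1
  p=2
  p=3
  p=4
  p=5
  p=6
  p=7

Final answer: 7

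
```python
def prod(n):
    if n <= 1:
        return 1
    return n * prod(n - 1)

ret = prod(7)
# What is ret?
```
Call trace:
prod(n=7)
  prod(n=6)
    prod(n=5)
      prod(n=4)
        prod(n=3)
          prod(n=2)
            prod(n=1)
            -> return 1
          -> return 2
        -> return 6
      -> return 24
    -> return 120
  -> return 720
-> return 5040

Final answer: 5040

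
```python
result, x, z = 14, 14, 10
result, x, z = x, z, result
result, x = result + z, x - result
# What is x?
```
Trace:
  result=14, x=14, z=10
  result=14, x=10, z=14
  result=28, x=-4, z=14

Final answer: -4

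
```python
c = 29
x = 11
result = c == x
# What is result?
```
Trace:
  c=29
  c=29, x=11
  c=29, x=11, result=False

Final answer: False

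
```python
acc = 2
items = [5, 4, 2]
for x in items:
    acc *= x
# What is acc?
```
Trace:
  acc=2
  acc=10, x=5
  acc=40, x=4
  acc=80, x=2

Final answer: 80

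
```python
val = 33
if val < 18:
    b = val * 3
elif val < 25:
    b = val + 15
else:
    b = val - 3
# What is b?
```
Trace:
  val=33
  val=33, b=30

Final answer: 30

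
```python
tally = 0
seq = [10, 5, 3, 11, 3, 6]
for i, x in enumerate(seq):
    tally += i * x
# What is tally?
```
Trace:
  tally=0
  tally=0, i=0, x=10
  tally=5, i=1, x=5
  tally=11, i=2, x=3
  tally=44, i=3, x=11
  tally=56, i=4, x=3
  tally=86, i=5, x=6

Final answer: 86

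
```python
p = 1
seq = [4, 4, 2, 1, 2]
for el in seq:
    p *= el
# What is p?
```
Trace:
  p=1
  p=4, el=4
  p=16, el=4
  p=32, el=2
  p=32, el=1
  p=64, el=2

Final answer: 64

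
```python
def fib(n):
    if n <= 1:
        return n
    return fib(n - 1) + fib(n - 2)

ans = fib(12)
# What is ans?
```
Call trace (a repeated sub-call is expanded the first time; later identical calls just restate its return value):
fib(n=12)
  fib(n=11)
    fib(n=10)
      fib(n=9)
        fib(n=8)
          fib(n=7)
            fib(n=6)
              fib(n=5)
                fib(n=4)
                  fib(n=3)
                    fib(n=2)
                      fib(n=1)
                      -> return 1
                      fib(n=0)
                      -> return 0
                    -> return 1
                    fib(n=1)
                    -> return 1
                  -> return 2
                  fib(n=2) -> return 1  (same call as traced above)
                -> return 3
                fib(n=3) -> return 2  (same call as traced above)
              -> return 5
              fib(n=4) -> return 3  (same call as traced above)
            -> return 8
            fib(n=5) -> return 5  (same call as traced above)
          -> return 13
          fib(n=6) -> return 8  (same call as traced above)
        -> return 21
        fib(n=7) -> return 13  (same call as traced above)
      -> return 34
      fib(n=8) -> return 21  (same call as traced above)
    -> return 55
    fib(n=9) -> return 34  (same call as traced above)
  -> return 89
  fib(n=10) -> return 55  (same call as traced above)
-> return 144

Final answer: 144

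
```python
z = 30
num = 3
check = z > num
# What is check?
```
Trace:
  z=30
  z=30, num=3
  z=30, num=3, check=True

Final answer: True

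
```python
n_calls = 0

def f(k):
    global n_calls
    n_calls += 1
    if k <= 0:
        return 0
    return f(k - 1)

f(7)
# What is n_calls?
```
Call trace:
f(k=7)
  f(k=6)
    f(k=5)
      f(k=4)
        f(k=3)
          f(k=2)
            f(k=1)
              f(k=0)
              -> return 0
            -> return 0
          -> return 0
        -> return 0
      -> return 0
    -> return 0
  -> return 0
-> return 0

n_calls is incremented once per call. f is entered once for each k = 7, 6, 5, 4, 3, 2, 1, 0 (the k <= 0 call returns without recursing), i.e. 7 + 1 calls.
n_calls = 8

Final answer: 8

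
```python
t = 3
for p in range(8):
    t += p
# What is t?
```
Trace:
  t=3
  t=3, p=0
  t=4, p=1
  t=6, p=2
  t=9, p=3
  t=13, p=4
  t=18, p=5
  t=24, p=6
  t=31, p=7

Final answer: 31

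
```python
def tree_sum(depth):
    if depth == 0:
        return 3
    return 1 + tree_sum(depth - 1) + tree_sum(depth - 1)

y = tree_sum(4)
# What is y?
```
Call trace (a repeated sub-call is expanded the first time; later identical calls just restate its return value):
tree_sum(depth=4)
  tree_sum(depth=3)
    tree_sum(depth=2)
      tree_sum(depth=1)
        tree_sum(depth=0)
        -> return 3
        tree_sum(depth=0)
        -> return 3
      -> return 7
      tree_sum(depth=1) -> return 7  (same call as traced above)
    -> return 15
    tree_sum(depth=2) -> return 15  (same call as traced above)
  -> return 31
  tree_sum(depth=3) -> return 31  (same call as traced above)
-> return 63

Final answer: 63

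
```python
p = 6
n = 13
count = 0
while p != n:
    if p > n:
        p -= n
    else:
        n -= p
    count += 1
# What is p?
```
Trace:
  p=6
  p=6, n=13
  p=6, n=13, count=0
  p=6, n=7, count=1
  p=6, n=1, count=2
  p=5, n=1, count=3
  p=4, n=1, count=4
  p=3, n=1, count=5
  p=2, n=1, count=6
  p=1, n=1, count=7

Final answer: 1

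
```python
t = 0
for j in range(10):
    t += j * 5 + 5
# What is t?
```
Trace:
  t=0
  t=5, j=0
  t=15, j=1
  t=30, j=2
  t=50, j=3
  t=75, j=4
  t=105, j=5
  t=140, j=6
  t=180, j=7
  t=225, j=8
  t=275, j=9

Final answer: 275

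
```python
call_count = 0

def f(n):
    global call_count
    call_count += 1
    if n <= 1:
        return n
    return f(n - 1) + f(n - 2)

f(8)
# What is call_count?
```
Call trace (a repeated sub-call is expanded the first time; later identical calls just restate its return value):
f(n=8)
  f(n=7)
    f(n=6)
      f(n=5)
        f(n=4)
          f(n=3)
            f(n=2)
              f(n=1)
              -> return 1
              f(n=0)
              -> return 0
            -> return 1
            f(n=1)
            -> return 1
          -> return 2
          f(n=2) -> return 1  (same call as traced above)
        -> return 3
        f(n=3) -> return 2  (same call as traced above)
      -> return 5
      f(n=4) -> return 3  (same call as traced above)
    -> return 8
    f(n=5) -> return 5  (same call as traced above)
  -> return 13
  f(n=6) -> return 8  (same call as traced above)
-> return 21

call_count is incremented once per call, so count the calls in each subtree. Let C(n) = number of calls made by f(n).
C(0) = C(1) = 1 (base case, no recursion); C(n) = 1 + C(n - 1) + C(n - 2) otherwise.
C(2) = 1 + C(1) + C(0) = 1 + 1 + 1 = 3
C(3) = 1 + C(2) + C(1) = 1 + 3 + 1 = 5
C(4) = 1 + C(3) + C(2) = 1 + 5 + 3 = 9
C(5) = 1 + C(4) + C(3) = 1 + 9 + 5 = 15
C(6) = 1 + C(5) + C(4) = 1 + 15 + 9 = 25
C(7) = 1 + C(6) + C(5) = 1 + 25 + 15 = 41
C(8) = 1 + C(7) + C(6) = 1 + 41 + 25 = 67
call_count = C(8) = 67

Final answer: 67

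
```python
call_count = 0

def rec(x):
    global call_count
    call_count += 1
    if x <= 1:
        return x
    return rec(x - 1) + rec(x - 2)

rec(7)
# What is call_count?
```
Call trace (a repeated sub-call is expanded the first time; later identical calls just restate its return value):
rec(x=7)
  rec(x=6)
    rec(x=5)
      rec(x=4)
        rec(x=3)
          rec(x=2)
            rec(x=1)
            -> return 1
            rec(x=0)
            -> return 0
          -> return 1
          rec(x=1)
          -> return 1
        -> return 2
        rec(x=2) -> return 1  (same call as traced above)
      -> return 3
      rec(x=3) -> return 2  (same call as traced above)
    -> return 5
    rec(x=4) -> return 3  (same call as traced above)
  -> return 8
  rec(x=5) -> return 5  (same call as traced above)
-> return 13

call_count is incremented once per call, so count the calls in each subtree. Let C(x) = number of calls made by rec(x).
C(0) = C(1) = 1 (base case, no recursion); C(x) = 1 + C(x - 1) + C(x - 2) otherwise.
C(2) = 1 + C(1) + C(0) = 1 + 1 + 1 = 3
C(3) = 1 + C(2) + C(1) = 1 + 3 + 1 = 5
C(4) = 1 + C(3) + C(2) = 1 + 5 + 3 = 9
C(5) = 1 + C(4) + C(3) = 1 + 9 + 5 = 15
C(6) = 1 + C(5) + C(4) = 1 + 15 + 9 = 25
C(7) = 1 + C(6) + C(5) = 1 + 25 + 15 = 41
call_count = C(7) = 41

Final answer: 41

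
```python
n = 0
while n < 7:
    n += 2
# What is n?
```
Trace:
  n=0
  n=2
  n=4
  n=6
  n=8

Final answer: 8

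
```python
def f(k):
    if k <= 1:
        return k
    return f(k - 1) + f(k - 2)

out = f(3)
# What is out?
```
Call trace:
f(k=3)
  f(k=2)
    f(k=1)
    -> return 1
    f(k=0)
    -> return 0
  -> return 1
  f(k=1)
  -> return 1
-> return 2

Final answer: 2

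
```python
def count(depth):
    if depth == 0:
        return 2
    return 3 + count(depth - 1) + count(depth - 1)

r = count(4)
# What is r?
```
Call trace (a repeated sub-call is expanded the first time; later identical calls just restate its return value):
count(depth=4)
  count(depth=3)
    count(depth=2)
      count(depth=1)
        count(depth=0)
        -> return 2
        count(depth=0)
        -> return 2
      -> return 7
      count(depth=1) -> return 7  (same call as traced above)
    -> return 17
    count(depth=2) -> return 17  (same call as traced above)
  -> return 37
  count(depth=3) -> return 37  (same call as traced above)
-> return 77

Final answer: 77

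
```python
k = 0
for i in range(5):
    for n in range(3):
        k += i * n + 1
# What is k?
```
Trace:
  k=0
  k=1, i=0, n=0
  k=2, i=0, n=1
  k=3, i=0, n=2
  k=4, i=1, n=0
  k=6, i=1, n=1
  k=9, i=1, n=2
  k=10, i=2, n=0
  k=13, i=2, n=1
  k=18, i=2, n=2
  k=19, i=3, n=0
  k=23, i=3, n=1
  k=30, i=3, n=2
  k=31, i=4, n=0
  k=36, i=4, n=1
  k=45, i=4, n=2

Final answer: 45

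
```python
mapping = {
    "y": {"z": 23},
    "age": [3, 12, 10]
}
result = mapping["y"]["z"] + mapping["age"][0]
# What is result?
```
Trace:
  mapping={'y': {'z': 23}, 'age': [3, 12, 10]}
  mapping={'y': {'z': 23}, 'age': [3, 12, 10]}, result=26

Final answer: 26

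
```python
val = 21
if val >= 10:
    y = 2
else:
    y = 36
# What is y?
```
Trace:
  val=21
  val=21, y=2

Final answer: 2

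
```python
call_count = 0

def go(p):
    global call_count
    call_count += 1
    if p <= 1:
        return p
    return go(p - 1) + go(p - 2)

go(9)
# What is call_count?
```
Call trace (a repeated sub-call is expanded the first time; later identical calls just restate its return value):
go(p=9)
  go(p=8)
    go(p=7)
      go(p=6)
        go(p=5)
          go(p=4)
            go(p=3)
              go(p=2)
                go(p=1)
                -> return 1
                go(p=0)
                -> return 0
              -> return 1
              go(p=1)
              -> return 1
            -> return 2
            go(p=2) -> return 1  (same call as traced above)
          -> return 3
          go(p=3) -> return 2  (same call as traced above)
        -> return 5
        go(p=4) -> return 3  (same call as traced above)
      -> return 8
      go(p=5) -> return 5  (same call as traced above)
    -> return 13
    go(p=6) -> return 8  (same call as traced above)
  -> return 21
  go(p=7) -> return 13  (same call as traced above)
-> return 34

call_count is incremented once per call, so count the calls in each subtree. Let C(p) = number of calls made by go(p).
C(0) = C(1) = 1 (base case, no recursion); C(p) = 1 + C(p - 1) + C(p - 2) otherwise.
C(2) = 1 + C(1) + C(0) = 1 + 1 + 1 = 3
C(3) = 1 + C(2) + C(1) = 1 + 3 + 1 = 5
C(4) = 1 + C(3) + C(2) = 1 + 5 + 3 = 9
C(5) = 1 + C(4) + C(3) = 1 + 9 + 5 = 15
C(6) = 1 + C(5) + C(4) = 1 + 15 + 9 = 25
C(7) = 1 + C(6) + C(5) = 1 + 25 + 15 = 41
C(8) = 1 + C(7) + C(6) = 1 + 41 + 25 = 67
C(9) = 1 + C(8) + C(7) = 1 + 67 + 41 = 109
call_count = C(9) = 109

Final answer: 109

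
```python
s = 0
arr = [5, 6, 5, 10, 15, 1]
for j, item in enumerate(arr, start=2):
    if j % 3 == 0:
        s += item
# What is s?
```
Trace:
  s=0
  s=0, j=2, item=5
  s=6, j=3, item=6
  s=6, j=4, item=5
  s=6, j=5, item=10
  s=21, j=6, item=15
  s=21, j=7, item=1

Final answer: 21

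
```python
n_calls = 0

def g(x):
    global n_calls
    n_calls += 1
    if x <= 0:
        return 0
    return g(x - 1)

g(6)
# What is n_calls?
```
Call trace:
g(x=6)
  g(x=5)
    g(x=4)
      g(x=3)
        g(x=2)
          g(x=1)
            g(x=0)
            -> return 0
          -> return 0
        -> return 0
      -> return 0
    -> return 0
  -> return 0
-> return 0

n_calls is incremented once per call. g is entered once for each x = 6, 5, 4, 3, 2, 1, 0 (the x <= 0 call returns without recursing), i.e. 6 + 1 calls.
n_calls = 7

Final answer: 7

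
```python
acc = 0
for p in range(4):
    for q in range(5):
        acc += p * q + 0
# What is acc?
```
Trace:
  acc=0
  acc=0, p=0, q=0
  acc=0, p=0, q=1
  acc=0, p=0, q=2
  acc=0, p=0, q=3
  acc=0, p=0, q=4
  acc=0, p=1, q=0
  acc=1, p=1, q=1
  acc=3, p=1, q=2
  acc=6, p=1, q=3
  acc=10, p=1, q=4
  acc=10, p=2, q=0
  acc=12, p=2, q=1
  acc=16, p=2, q=2
  acc=22, p=2, q=3
  acc=30, p=2, q=4
  acc=30, p=3, q=0
  acc=33, p=3, q=1
  acc=39, p=3, q=2
  acc=48, p=3, q=3
  acc=60, p=3, q=4

Final answer: 60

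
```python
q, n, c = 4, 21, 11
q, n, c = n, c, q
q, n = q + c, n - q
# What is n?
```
Trace:
  q=4, n=21, c=11
  q=21, n=11, c=4
  q=25, n=-10, c=4

Final answer: -10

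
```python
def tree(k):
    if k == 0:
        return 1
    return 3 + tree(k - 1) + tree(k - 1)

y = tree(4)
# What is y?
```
Call trace (a repeated sub-call is expanded the first time; later identical calls just restate its return value):
tree(k=4)
  tree(k=3)
    tree(k=2)
      tree(k=1)
        tree(k=0)
        -> return 1
        tree(k=0)
        -> return 1
      -> return 5
      tree(k=1) -> return 5  (same call as traced above)
    -> return 13
    tree(k=2) -> return 13  (same call as traced above)
  -> return 29
  tree(k=3) -> return 29  (same call as traced above)
-> return 61

Final answer: 61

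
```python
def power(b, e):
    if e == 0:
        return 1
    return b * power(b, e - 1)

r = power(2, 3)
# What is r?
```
Call trace:
power(b=2, e=3)
  power(b=2, e=2)
    power(b=2, e=1)
      power(b=2, e=0)
      -> return 1
    -> return 2
  -> return 4
-> return 8

Final answer: 8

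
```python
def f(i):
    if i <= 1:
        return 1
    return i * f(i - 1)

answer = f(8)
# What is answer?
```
Call trace:
f(i=8)
  f(i=7)
    f(i=6)
      f(i=5)
        f(i=4)
          f(i=3)
            f(i=2)
              f(i=1)
              -> return 1
            -> return 2
          -> return 6
        -> return 24
      -> return 120
    -> return 720
  -> return 5040
-> return 40320

Final answer: 40320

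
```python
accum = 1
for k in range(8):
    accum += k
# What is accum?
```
Trace:
  accum=1
  accum=1, k=0
  accum=2, k=1
  accum=4, k=2
  accum=7, k=3
  accum=11, k=4
  accum=16, k=5
  accum=22, k=6
  accum=29, k=7

Final answer: 29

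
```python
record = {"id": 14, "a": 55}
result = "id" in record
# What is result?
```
Trace:
  record={'id': 14, 'a': 55}
  record={'id': 14, 'a': 55}, result=True

Final answer: True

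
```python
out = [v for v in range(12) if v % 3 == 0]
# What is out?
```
Trace:
  v=0
  v=1
  v=2
  v=3
  v=4
  v=5
  v=6
  v=7
  v=8
  v=9
  v=10
  v=11
  out=[0, 3, 6, 9]

Final answer: [0, 3, 6, 9]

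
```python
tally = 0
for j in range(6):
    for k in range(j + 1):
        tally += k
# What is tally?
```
Trace:
  tally=0
  tally=0, j=0, k=0
  tally=0, j=1, k=0
  tally=1, j=1, k=1
  tally=1, j=2, k=0
  tally=2, j=2, k=1
  tally=4, j=2, k=2
  tally=4, j=3, k=0
  tally=5, j=3, k=1
  tally=7, j=3, k=2
  tally=10, j=3, k=3
  tally=10, j=4, k=0
  tally=11, j=4, k=1
  tally=13, j=4, k=2
  tally=16, j=4, k=3
  tally=20, j=4, k=4
  tally=20, j=5, k=0
  tally=21, j=5, k=1
  tally=23, j=5, k=2
  tally=26, j=5, k=3
  tally=30, j=5, k=4
  tally=35, j=5, k=5

Final answer: 35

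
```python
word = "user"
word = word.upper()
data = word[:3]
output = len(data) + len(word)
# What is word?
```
Trace:
  word='user'
  word='USER'
  word='USER', data='USE'
  word='USER', data='USE', output=7

Final answer: 'USER'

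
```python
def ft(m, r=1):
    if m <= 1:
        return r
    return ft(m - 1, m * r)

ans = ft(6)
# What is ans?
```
Call trace:
ft(m=6, r=1)
  ft(m=5, r=6)
    ft(m=4, r=30)
      ft(m=3, r=120)
        ft(m=2, r=360)
          ft(m=1, r=720)
          -> return 720
        -> return 720
      -> return 720
    -> return 720
  -> return 720
-> return 720

Final answer: 720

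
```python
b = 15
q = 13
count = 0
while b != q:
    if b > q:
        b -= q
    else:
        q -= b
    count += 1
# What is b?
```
Trace:
  b=15
  b=15, q=13
  b=15, q=13, count=0
  b=2, q=13, count=1
  b=2, q=11, count=2
  b=2, q=9, count=3
  b=2, q=7, count=4
  b=2, q=5, count=5
  b=2, q=3, count=6
  b=2, q=1, count=7
  b=1, q=1, count=8

Final answer: 1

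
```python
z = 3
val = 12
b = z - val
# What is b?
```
Trace:
  z=3
  z=3, val=12
  z=3, val=12, b=-9

Final answer: -9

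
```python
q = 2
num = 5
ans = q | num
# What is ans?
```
Trace:
  q=2
  q=2, num=5
  q=2, num=5, ans=7

Final answer: 7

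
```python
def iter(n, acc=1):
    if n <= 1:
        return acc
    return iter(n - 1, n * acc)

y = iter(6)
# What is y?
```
Call trace:
iter(n=6, acc=1)
  iter(n=5, acc=6)
    iter(n=4, acc=30)
      iter(n=3, acc=120)
        iter(n=2, acc=360)
          iter(n=1, acc=720)
          -> return 720
        -> return 720
      -> return 720
    -> return 720
  -> return 720
-> return 720

Final answer: 720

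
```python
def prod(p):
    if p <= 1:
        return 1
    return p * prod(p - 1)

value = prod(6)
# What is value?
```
Call trace:
prod(p=6)
  prod(p=5)
    prod(p=4)
      prod(p=3)
        prod(p=2)
          prod(p=1)
          -> return 1
        -> return 2
      -> return 6
    -> return 24
  -> return 120
-> return 720

Final answer: 720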